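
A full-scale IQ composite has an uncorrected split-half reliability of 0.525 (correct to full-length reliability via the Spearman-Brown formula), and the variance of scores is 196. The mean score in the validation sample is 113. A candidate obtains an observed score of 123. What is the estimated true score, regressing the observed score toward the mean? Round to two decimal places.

Spearman-Brown: r = 2(0.525) / (1 + 0.525) = 1.050 / 1.525 ≃ 0.689
T̂ = 0.689(123) + 0.311(113) ≃ 119.885

119.89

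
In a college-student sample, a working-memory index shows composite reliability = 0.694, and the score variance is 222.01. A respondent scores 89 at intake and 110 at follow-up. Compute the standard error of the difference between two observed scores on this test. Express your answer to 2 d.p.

SD = √222.01 = 14.90000
SEM = 14.90000 × √(1 − 0.69400) = 14.90000 × √0.30600 ≈ 14.90000 × 0.55317 ≈ 8.24227
Standard error of the difference = 8.24227·√2 ≈ 11.65633

11.66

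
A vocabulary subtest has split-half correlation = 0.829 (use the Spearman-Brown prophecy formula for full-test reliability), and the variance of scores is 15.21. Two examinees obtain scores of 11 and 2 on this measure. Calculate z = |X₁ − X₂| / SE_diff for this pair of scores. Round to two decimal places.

SD = √15.21 = 3.90000
r_full = 2·0.829 / (1 + 0.829) ≃ 0.90651
The standard error of measurement is 3.90000*√(1 − 0.90651) ≃ 3.90000*0.30577 ≃ 1.19249.
SE_diff = SEM * √2 ≃ 1.19249 * 1.41421 ≃ 1.68644
z = 9 / 1.68644 ≃ 5.33669

5.34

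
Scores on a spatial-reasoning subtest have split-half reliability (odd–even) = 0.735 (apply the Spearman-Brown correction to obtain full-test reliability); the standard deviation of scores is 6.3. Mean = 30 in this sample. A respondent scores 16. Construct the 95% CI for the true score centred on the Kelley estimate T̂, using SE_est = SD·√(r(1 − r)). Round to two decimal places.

r_full = 2·0.735 / (1 + 0.735) ≈ 0.8473
Estimated true score = 0.8473×16 + (1 − 0.8473)×30 ≈ 18.1383
SE_est = SD × √(r(1 − r)) = 6.3000 × √0.1294 ≈ 6.3000 × 0.3597 ≈ 2.2663
95% CI: 18.1383 ± 4.4420 ≈ (13.6963, 22.5803)

[13.70, 22.58]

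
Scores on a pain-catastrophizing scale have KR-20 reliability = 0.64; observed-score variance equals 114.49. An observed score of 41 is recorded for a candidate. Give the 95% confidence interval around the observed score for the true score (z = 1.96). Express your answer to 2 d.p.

SD = √114.49 ≃ 10.7000
The standard error of measurement is 10.7000×√(1 − 0.6400) ≃ 10.7000×0.6000 ≃ 6.4200.
1.96 × SEM ≃ 12.5832
95% CI: 41 ± 12.5832 = [28.4168, 53.5832]

[28.42, 53.58]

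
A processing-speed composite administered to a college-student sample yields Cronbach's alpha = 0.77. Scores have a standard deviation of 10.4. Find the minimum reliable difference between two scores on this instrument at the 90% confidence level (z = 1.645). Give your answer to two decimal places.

SEM = 10.40000 × √(1 − 0.77000) = 10.40000 × √0.23000 ≈ 10.40000 × 0.47958 ≈ 4.98766
Standard error of the difference = 4.98766·√2 ≈ 7.05362
Smallest detectable difference = 1.645×7.05362 ≈ 11.60321

11.60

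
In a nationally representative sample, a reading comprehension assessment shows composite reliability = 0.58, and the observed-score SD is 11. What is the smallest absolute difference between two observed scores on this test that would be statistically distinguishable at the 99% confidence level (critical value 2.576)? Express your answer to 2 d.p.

The standard error of measurement is 11.000×√(1 − 0.580) ≈ 11.000×0.648 ≈ 7.129.
Standard error of the difference = 7.129·√2 ≈ 10.082
Minimum reliable difference = 2.576 × SE_diff ≈ 2.576 × 10.082 ≈ 25.970

25.97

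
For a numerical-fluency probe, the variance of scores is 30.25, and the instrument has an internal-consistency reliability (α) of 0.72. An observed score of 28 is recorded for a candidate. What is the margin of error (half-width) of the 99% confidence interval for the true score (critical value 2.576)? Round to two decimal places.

7.50

SD = √30.25 ≃ 5.500
SEM = 5.500·√(1 − 0.720) ≃ 2.910
2.576 · SEM ≃ 7.497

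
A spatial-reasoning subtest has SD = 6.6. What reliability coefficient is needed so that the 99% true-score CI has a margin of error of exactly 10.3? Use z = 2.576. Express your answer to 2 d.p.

SEM needed = half-width / z = 10.3/2.576 ≈ 3.998
Required reliability = 1 − (SEM/SD)² = 1 − 0.367 ≈ 0.633

0.63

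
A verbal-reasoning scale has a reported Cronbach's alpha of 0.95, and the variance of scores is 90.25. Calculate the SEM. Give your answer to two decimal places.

2.12

σ = 90.25^(1/2) = 9.5000
SEM = 9.5000 × √(1 − 0.9500) = 9.5000 × √0.0500 ≈ 9.5000 × 0.2236 ≈ 2.1243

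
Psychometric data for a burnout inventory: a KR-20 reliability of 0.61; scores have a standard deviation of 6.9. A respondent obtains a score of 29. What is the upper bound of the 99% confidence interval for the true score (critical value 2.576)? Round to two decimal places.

40.10

The standard error of measurement is 6.900·√(1 − 0.610) ≈ 6.900·0.624 ≈ 4.309.
Margin = 2.576 · 4.309 ≈ 11.100
Upper bound: 29 + 11.100 = 40.100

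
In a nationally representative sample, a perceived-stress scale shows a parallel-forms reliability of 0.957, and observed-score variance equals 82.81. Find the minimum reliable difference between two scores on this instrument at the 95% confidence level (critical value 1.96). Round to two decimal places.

5.23

σ = 82.81^(1/2) = 9.10000
The standard error of measurement is 9.10000*√(1 − 0.95700) ≈ 9.10000*0.20736 ≈ 1.88702.
SE_diff = SEM * √2 ≈ 1.88702 * 1.41421 ≈ 2.66864
Smallest detectable difference = 1.96*2.66864 ≈ 5.23054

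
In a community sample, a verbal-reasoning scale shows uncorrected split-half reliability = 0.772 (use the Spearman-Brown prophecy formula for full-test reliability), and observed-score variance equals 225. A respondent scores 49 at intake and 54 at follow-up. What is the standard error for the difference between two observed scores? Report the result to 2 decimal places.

SD = √225 = 15.00000
Spearman-Brown: r = 2(0.772) / (1 + 0.772) = 1.54400 / 1.77200 ≃ 0.87133
The standard error of measurement is 15.00000·√(1 − 0.87133) ≃ 15.00000·0.35870 ≃ 5.38055.
Standard error of the difference = 5.38055·√2 ≃ 7.60925

7.61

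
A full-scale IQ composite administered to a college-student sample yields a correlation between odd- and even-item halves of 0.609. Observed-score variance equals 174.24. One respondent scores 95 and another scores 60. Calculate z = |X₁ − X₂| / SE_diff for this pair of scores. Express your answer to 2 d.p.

3.80

SD = √174.24 ≈ 13.2000
Full-length reliability (Spearman-Brown) = 2(0.609)/(1+0.609) ≈ 0.7570
SEM = 13.2000 * √(1 − 0.7570) = 13.2000 * √0.2430 ≈ 13.2000 * 0.4930 ≈ 6.5071
SE_diff = SEM * √2 ≈ 6.5071 * 1.4142 ≈ 9.2024
z = 35 / 9.2024 ≈ 3.8034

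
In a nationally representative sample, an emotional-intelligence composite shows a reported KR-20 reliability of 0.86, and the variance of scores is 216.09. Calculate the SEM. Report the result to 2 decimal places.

σ = 216.09^(1/2) = 14.700
SEM = 14.700·√(1 − 0.860) ≈ 5.500

5.50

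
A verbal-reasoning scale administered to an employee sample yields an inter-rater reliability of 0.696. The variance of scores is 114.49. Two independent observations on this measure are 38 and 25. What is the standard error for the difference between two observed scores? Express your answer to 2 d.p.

SD = √114.49 ≃ 10.7000
The standard error of measurement is 10.7000*√(1 − 0.6960) ≃ 10.7000*0.5514 ≃ 5.8996.
SE_diff = √2 * SEM ≃ 8.3433

8.34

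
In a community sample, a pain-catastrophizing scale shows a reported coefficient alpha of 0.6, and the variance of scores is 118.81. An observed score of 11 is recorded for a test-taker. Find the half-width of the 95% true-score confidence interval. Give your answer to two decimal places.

SD = √118.81 ≈ 10.9000
SEM = 10.9000 * √(1 − 0.6000) = 10.9000 * √0.4000 ≈ 10.9000 * 0.6325 ≈ 6.8938
1.96 * SEM ≈ 13.5118

13.51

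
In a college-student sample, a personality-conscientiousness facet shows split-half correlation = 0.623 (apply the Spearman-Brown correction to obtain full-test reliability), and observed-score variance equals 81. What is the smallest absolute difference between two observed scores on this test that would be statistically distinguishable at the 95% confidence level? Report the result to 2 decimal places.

SD = √81 ≈ 9.0000
Full-length reliability (Spearman-Brown) = 2(0.623)/(1+0.623) ≈ 0.7677
SEM = 9.0000 · √(1 − 0.7677) = 9.0000 · √0.2323 ≈ 9.0000 · 0.4820 ≈ 4.3376
Standard error of the difference = 4.3376·√2 ≈ 6.1344
Minimum reliable difference = 1.96 · SE_diff ≈ 1.96 · 6.1344 ≈ 12.0233

12.02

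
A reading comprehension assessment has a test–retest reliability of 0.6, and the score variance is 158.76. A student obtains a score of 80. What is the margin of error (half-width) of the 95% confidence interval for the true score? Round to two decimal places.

SD = √158.76 ≈ 12.600
SEM = 12.600 · √(1 − 0.600) = 12.600 · √0.400 ≈ 12.600 · 0.632 ≈ 7.969
Half-width = 1.96·7.969 ≈ 15.619

15.62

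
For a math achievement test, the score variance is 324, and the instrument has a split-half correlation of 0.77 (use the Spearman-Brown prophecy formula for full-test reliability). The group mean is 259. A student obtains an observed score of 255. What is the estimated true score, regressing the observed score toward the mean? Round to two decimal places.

255.52

Full-length reliability (Spearman-Brown) = 2(0.77)/(1+0.77) ≈ 0.870
T̂ = 0.870(255) + 0.130(259) ≈ 255.520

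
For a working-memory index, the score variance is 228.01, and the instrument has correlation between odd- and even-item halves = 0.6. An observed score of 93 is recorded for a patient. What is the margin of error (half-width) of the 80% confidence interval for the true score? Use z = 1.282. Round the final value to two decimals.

σ = 228.01^(1/2) = 15.10000
r_full = 2·0.6 / (1 + 0.6) ≈ 0.75000
SEM = 15.10000 * √(1 − 0.75000) = 15.10000 * √0.25000 ≈ 15.10000 * 0.50000 ≈ 7.55000
1.282 * SEM ≈ 9.67910

9.68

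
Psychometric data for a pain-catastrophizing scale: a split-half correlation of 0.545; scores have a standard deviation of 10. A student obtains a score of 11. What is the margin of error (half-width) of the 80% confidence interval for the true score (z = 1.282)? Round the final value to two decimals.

r_full = 2·0.545 / (1 + 0.545) ≈ 0.706
SEM = 10.000×√(1 − 0.706) ≈ 5.427
Margin = 1.282 × 5.427 ≈ 6.957

6.96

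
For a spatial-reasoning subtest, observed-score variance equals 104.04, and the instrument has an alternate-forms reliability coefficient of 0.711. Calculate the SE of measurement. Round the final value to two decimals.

5.48

SD = √104.04 = 10.200
SEM = 10.200*√(1 − 0.711) ≃ 5.483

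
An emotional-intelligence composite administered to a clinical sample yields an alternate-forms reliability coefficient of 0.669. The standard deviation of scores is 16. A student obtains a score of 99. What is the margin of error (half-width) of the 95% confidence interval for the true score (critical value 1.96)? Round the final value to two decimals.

18.04

SEM = 16.000·√(1 − 0.669) ≈ 9.205
Half-width = 1.96·9.205 ≈ 18.042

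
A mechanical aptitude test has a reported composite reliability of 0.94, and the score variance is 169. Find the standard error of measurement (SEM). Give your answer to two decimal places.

SD = √169 ≈ 13.0000
SEM = 13.0000×√(1 − 0.9400) ≈ 3.1843

3.18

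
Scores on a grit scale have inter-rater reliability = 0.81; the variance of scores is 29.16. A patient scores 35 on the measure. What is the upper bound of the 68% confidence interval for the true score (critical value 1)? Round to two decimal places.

SD = √29.16 = 5.400
SEM = 5.400×√(1 − 0.810) ≃ 2.354
Half-width = 1×2.354 ≃ 2.354
Upper limit = 35 + 2.354 ≃ 37.354

37.35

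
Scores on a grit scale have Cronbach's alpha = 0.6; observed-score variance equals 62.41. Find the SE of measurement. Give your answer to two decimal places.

5.00

SD = √62.41 = 7.900
SEM = 7.900 · √(1 − 0.600) = 7.900 · √0.400 ≃ 7.900 · 0.632 ≃ 4.996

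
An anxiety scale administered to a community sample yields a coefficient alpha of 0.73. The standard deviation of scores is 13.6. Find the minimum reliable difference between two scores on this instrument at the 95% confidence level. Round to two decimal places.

19.59

SEM = 13.6000 · √(1 − 0.7300) = 13.6000 · √0.2700 ≈ 13.6000 · 0.5196 ≈ 7.0668
SE_diff = √2 · SEM ≈ 9.9939
Smallest detectable difference = 1.96·9.9939 ≈ 19.5881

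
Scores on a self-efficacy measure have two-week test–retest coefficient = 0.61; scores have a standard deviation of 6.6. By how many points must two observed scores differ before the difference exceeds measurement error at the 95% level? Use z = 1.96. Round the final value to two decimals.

11.42

SEM = 6.6000 * √(1 − 0.6100) = 6.6000 * √0.3900 ≈ 6.6000 * 0.6245 ≈ 4.1217
SE_diff = √2 * SEM ≈ 5.8290
Smallest detectable difference = 1.96*5.8290 ≈ 11.4248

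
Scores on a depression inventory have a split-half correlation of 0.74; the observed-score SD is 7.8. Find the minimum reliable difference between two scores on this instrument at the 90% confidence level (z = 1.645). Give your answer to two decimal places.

r_full = 2·0.74 / (1 + 0.74) ≈ 0.8506
The standard error of measurement is 7.8000*√(1 − 0.8506) ≈ 7.8000*0.3866 ≈ 3.0151.
SE_diff = √2 * SEM ≈ 4.2640
Minimum reliable difference = 1.645 * SE_diff ≈ 1.645 * 4.2640 ≈ 7.0144

7.01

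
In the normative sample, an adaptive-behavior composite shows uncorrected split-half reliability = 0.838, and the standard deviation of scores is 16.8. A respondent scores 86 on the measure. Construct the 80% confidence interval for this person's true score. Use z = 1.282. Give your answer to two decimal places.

[79.61, 92.39]

Full-length reliability (Spearman-Brown) = 2(0.838)/(1+0.838) ≃ 0.912
SEM = 16.800·√(1 − 0.912) ≃ 4.988
Margin = 1.282 · 4.988 ≃ 6.394
Interval: (79.606, 92.394)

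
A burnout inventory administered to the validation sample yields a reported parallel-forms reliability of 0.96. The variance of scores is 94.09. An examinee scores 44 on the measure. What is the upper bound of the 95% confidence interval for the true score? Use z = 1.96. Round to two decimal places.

47.80

SD = √94.09 ≈ 9.7000
SEM = 9.7000·√(1 − 0.9600) ≈ 1.9400
1.96 · SEM ≈ 3.8024
Upper bound: 44 + 3.8024 = 47.8024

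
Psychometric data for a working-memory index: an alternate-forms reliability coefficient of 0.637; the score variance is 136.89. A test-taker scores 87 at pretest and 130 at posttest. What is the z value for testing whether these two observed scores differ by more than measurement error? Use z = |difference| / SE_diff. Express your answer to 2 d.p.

4.31

SD = √136.89 = 11.7000
The standard error of measurement is 11.7000*√(1 − 0.6370) ≈ 11.7000*0.6025 ≈ 7.0492.
SE_diff = √2 * SEM ≈ 9.9691
z = |87 − 130| / 9.9691 = 43 / 9.9691 ≈ 4.3133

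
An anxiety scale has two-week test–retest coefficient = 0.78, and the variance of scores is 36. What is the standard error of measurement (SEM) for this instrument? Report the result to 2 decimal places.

SD = √36 ≃ 6.0000
The standard error of measurement is 6.0000*√(1 − 0.7800) ≃ 6.0000*0.4690 ≃ 2.8142.

2.81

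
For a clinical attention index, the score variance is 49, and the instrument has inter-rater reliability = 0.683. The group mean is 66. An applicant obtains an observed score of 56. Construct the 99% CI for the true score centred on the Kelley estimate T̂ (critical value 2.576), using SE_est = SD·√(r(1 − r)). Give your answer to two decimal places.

[50.78, 67.56]

σ = 49^(1/2) = 7.000
T̂ = 0.683(56) + 0.317(66) ≃ 59.170
SE_est = SD × √(r(1 − r)) = 7.000 × √0.217 ≃ 7.000 × 0.465 ≃ 3.257
CI = 59.170 ± 2.576 × 3.257 → [50.780, 67.560]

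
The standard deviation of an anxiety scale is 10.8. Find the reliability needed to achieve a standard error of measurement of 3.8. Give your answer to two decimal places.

r = 1 − (3.800/10.8)² ≃ 1 − 0.124 ≃ 0.876

0.88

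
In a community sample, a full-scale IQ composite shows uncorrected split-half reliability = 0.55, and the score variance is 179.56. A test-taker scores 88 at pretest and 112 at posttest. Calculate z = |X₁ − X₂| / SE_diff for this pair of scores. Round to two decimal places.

2.35

σ = 179.56^(1/2) = 13.4000
r_full = 2·0.55 / (1 + 0.55) ≈ 0.7097
The standard error of measurement is 13.4000·√(1 − 0.7097) ≈ 13.4000·0.5388 ≈ 7.2201.
SE_diff = SEM · √2 ≈ 7.2201 · 1.4142 ≈ 10.2108
z = |88 − 112| / 10.2108 = 24 / 10.2108 ≈ 2.3505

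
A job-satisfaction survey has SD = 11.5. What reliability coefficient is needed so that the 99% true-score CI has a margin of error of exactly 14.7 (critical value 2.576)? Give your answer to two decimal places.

Required SEM = 14.7 / 2.576 ≈ 5.70652
Required reliability = 1 − (SEM/SD)² = 1 − 0.24623 ≈ 0.75377

0.75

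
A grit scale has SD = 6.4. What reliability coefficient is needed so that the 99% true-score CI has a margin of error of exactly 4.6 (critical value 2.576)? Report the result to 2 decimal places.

0.92

Required SEM = 4.6 / 2.576 ≈ 1.7857
r = 1 − (1.7857/6.4)² ≈ 1 − 0.0779 ≈ 0.9221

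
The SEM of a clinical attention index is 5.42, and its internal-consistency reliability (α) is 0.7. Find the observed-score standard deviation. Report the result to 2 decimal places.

9.90

σ = SEM·(1 − r)^(−1/2) ≈ 5.42*1.8257 ≈ 9.8955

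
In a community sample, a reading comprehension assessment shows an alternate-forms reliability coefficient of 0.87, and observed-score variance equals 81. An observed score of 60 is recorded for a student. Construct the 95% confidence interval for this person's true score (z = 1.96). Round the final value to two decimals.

[53.64, 66.36]

SD = √81 = 9.0000
SEM = 9.0000*√(1 − 0.8700) ≈ 3.2450
1.96 * SEM ≈ 6.3602
Interval: (53.6398, 66.3602)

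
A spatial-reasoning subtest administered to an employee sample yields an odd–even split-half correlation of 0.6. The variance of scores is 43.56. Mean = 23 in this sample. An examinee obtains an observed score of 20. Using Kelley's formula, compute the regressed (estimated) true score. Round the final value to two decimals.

20.75

Spearman-Brown: r = 2(0.6) / (1 + 0.6) = 1.2000 / 1.6000 ≈ 0.7500
T̂ = r·X + (1 − r)·M = 0.7500*20 + 0.2500*23 = 15.0000 + 5.7500 ≈ 20.7500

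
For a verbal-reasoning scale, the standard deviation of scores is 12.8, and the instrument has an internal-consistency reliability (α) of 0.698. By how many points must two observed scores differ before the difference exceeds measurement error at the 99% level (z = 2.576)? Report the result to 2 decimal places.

SEM = 12.8000×√(1 − 0.6980) ≈ 7.0342
SE_diff = √2 × SEM ≈ 9.9478
Smallest detectable difference = 2.576×9.9478 ≈ 25.6256

25.63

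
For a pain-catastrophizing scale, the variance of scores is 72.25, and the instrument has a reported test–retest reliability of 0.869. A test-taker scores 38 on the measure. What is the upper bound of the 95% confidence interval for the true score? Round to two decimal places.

44.03

SD = √72.25 ≈ 8.5000
SEM = 8.5000 × √(1 − 0.8690) = 8.5000 × √0.1310 ≈ 8.5000 × 0.3619 ≈ 3.0765
1.96 × SEM ≈ 6.0299
Upper bound: 38 + 6.0299 = 44.0299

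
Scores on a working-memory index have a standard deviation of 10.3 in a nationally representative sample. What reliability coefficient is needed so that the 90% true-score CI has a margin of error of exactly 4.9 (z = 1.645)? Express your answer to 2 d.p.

0.92

SEM needed = half-width / z = 4.9/1.645 ≈ 2.979
r = 1 − (2.979/10.3)² ≈ 1 − 0.084 ≈ 0.916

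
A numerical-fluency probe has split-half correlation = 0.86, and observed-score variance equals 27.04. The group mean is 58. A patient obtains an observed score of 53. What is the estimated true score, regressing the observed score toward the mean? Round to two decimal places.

53.38

Full-length reliability (Spearman-Brown) = 2(0.86)/(1+0.86) ≈ 0.925
T̂ = r·X + (1 − r)·M = 0.925×53 + 0.075×58 ≈ 49.011 + 4.366 ≈ 53.376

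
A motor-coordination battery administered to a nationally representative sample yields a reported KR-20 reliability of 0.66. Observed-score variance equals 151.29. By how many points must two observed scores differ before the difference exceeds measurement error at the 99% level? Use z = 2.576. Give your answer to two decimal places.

26.13

SD = √151.29 = 12.300
SEM = 12.300*√(1 − 0.660) ≈ 7.172
SE_diff = √2 * SEM ≈ 10.143
Smallest detectable difference = 2.576*10.143 ≈ 26.128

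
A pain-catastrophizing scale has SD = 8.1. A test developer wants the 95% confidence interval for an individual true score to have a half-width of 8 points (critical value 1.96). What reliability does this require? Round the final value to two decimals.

0.75

Required SEM = 8 / 1.96 ≈ 4.082
r = 1 − (SEM / SD)² = 1 − (4.082 / 8.1)² ≈ 1 − 0.254 ≈ 0.746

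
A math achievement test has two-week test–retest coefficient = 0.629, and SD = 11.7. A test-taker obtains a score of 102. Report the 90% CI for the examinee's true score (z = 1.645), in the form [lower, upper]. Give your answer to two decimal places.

SEM = 11.700 * √(1 − 0.629) = 11.700 * √0.371 ≈ 11.700 * 0.609 ≈ 7.126
Margin = 1.645 * 7.126 ≈ 11.723
CI = 102 ± 11.723 → [90.277, 113.723]

[90.28, 113.72]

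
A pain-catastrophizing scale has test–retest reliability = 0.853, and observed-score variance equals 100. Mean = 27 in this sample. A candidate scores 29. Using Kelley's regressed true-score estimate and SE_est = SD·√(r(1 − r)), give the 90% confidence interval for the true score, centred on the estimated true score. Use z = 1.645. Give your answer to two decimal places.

σ = 100^(1/2) = 10.00000
T̂ = 0.85300(29) + 0.14700(27) ≈ 28.70600
SE_est = SD × √(r(1 − r)) = 10.00000 × √0.12539 ≈ 10.00000 × 0.35411 ≈ 3.54106
90% CI: 28.70600 ± 5.82504 ≈ (22.88096, 34.53104)

[22.88, 34.53]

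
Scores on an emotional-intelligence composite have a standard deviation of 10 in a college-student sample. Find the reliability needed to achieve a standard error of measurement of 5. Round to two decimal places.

Required reliability = 1 − (SEM/SD)² = 1 − 0.25000 ≈ 0.75000

0.75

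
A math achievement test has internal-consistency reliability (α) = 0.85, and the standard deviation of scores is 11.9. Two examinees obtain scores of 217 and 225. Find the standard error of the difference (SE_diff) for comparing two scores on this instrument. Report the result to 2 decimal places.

SEM = 11.9000 * √(1 − 0.8500) = 11.9000 * √0.1500 ≈ 11.9000 * 0.3873 ≈ 4.6089
SE_diff = √2 * SEM ≈ 6.5179

6.52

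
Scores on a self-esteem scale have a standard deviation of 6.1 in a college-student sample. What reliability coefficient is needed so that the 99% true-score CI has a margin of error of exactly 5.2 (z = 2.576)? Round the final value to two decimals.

0.89

Required SEM = 5.2 / 2.576 ≈ 2.0186
r = 1 − (SEM / SD)² = 1 − (2.0186 / 6.1)² ≈ 1 − 0.1095 ≈ 0.8905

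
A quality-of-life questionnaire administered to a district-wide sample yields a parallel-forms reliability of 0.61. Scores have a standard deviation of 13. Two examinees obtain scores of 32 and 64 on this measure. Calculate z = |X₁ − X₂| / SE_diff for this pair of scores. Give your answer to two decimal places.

2.79

SEM = 13.0000 · √(1 − 0.6100) = 13.0000 · √0.3900 ≈ 13.0000 · 0.6245 ≈ 8.1185
SE_diff = √2 · SEM ≈ 11.4813
z = |32 − 64| / 11.4813 = 32 / 11.4813 ≈ 2.7871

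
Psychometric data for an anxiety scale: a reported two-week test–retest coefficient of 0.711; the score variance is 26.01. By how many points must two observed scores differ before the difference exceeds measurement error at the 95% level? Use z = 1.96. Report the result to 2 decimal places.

7.60

σ = 26.01^(1/2) = 5.1000
SEM = 5.1000*√(1 − 0.7110) ≈ 2.7417
SE_diff = √2 * SEM ≈ 3.8773
Minimum reliable difference = 1.96 * SE_diff ≈ 1.96 * 3.8773 ≈ 7.5996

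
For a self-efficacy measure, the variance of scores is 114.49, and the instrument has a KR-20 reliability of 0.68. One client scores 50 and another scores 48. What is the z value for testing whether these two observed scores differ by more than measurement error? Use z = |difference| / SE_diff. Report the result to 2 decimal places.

0.23

SD = √114.49 = 10.70000
The standard error of measurement is 10.70000×√(1 − 0.68000) ≈ 10.70000×0.56569 ≈ 6.05283.
SE_diff = SEM × √2 ≈ 6.05283 × 1.41421 ≈ 8.56000
z = 2 / 8.56000 ≈ 0.23364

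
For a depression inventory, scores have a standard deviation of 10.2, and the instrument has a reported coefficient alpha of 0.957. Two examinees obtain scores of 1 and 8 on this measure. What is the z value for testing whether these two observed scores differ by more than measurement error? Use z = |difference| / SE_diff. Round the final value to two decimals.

2.34

The standard error of measurement is 10.20000×√(1 − 0.95700) ≈ 10.20000×0.20736 ≈ 2.11512.
SE_diff = √2 × SEM ≈ 2.99123
z = |1 − 8| / 2.99123 = 7 / 2.99123 ≈ 2.34018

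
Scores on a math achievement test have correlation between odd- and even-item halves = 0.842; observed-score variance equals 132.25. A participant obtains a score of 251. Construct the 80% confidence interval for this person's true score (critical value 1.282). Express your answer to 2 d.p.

[246.68, 255.32]

σ = 132.25^(1/2) = 11.500
Full-length reliability (Spearman-Brown) = 2(0.842)/(1+0.842) ≈ 0.914
SEM = 11.500 × √(1 − 0.914) = 11.500 × √0.086 ≈ 11.500 × 0.293 ≈ 3.368
Half-width = 1.282×3.368 ≈ 4.318
CI = 251 ± 4.318 → [246.682, 255.318]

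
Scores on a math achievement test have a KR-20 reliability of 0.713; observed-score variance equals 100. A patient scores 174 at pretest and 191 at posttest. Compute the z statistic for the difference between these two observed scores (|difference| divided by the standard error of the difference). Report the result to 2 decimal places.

SD = √100 = 10.0000
SEM = 10.0000 * √(1 − 0.7130) = 10.0000 * √0.2870 ≈ 10.0000 * 0.5357 ≈ 5.3572
SE_diff = SEM * √2 ≈ 5.3572 * 1.4142 ≈ 7.5763
z = |174 − 191| / 7.5763 = 17 / 7.5763 ≈ 2.2438

2.24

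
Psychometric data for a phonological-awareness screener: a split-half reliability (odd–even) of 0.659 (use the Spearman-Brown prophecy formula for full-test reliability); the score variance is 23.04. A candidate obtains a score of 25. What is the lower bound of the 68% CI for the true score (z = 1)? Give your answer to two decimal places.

σ = 23.04^(1/2) = 4.8000
Spearman-Brown: r = 2(0.659) / (1 + 0.659) = 1.3180 / 1.6590 ≃ 0.7945
The standard error of measurement is 4.8000×√(1 − 0.7945) ≃ 4.8000×0.4534 ≃ 2.1762.
Margin = 1 × 2.1762 ≃ 2.1762
Lower bound: 25 − 2.1762 = 22.8238

22.82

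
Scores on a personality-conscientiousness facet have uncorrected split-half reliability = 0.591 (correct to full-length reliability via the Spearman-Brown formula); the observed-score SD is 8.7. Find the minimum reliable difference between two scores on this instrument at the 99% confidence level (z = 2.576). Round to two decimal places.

16.07

r_full = 2·0.591 / (1 + 0.591) ≈ 0.74293
The standard error of measurement is 8.70000×√(1 − 0.74293) ≈ 8.70000×0.50702 ≈ 4.41109.
SE_diff = √2 × SEM ≈ 6.23822
Minimum reliable difference = 2.576 × SE_diff ≈ 2.576 × 6.23822 ≈ 16.06966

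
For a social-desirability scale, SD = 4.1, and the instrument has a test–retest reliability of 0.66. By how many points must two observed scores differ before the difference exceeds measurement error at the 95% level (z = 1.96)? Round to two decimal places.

SEM = 4.100*√(1 − 0.660) ≈ 2.391
Standard error of the difference = 2.391·√2 ≈ 3.381
Smallest detectable difference = 1.96*3.381 ≈ 6.627

6.63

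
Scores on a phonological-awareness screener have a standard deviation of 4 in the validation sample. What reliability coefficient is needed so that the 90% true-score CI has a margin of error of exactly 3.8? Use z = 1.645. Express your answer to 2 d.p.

SEM needed = half-width / z = 3.8/1.645 ≈ 2.31003
r = 1 − (2.31003/4)² ≈ 1 − 0.33352 ≈ 0.66648

0.67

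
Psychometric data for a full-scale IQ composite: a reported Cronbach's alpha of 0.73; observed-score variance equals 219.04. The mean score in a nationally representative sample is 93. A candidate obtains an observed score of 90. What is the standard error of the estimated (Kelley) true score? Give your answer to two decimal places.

SD = √219.04 = 14.8000
SE_est = 14.8000×√(0.7300×0.2700) ≈ 6.5706

6.57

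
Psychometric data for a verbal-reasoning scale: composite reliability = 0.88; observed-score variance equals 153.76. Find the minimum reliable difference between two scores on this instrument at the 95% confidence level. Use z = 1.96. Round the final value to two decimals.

SD = √153.76 = 12.40000
SEM = 12.40000 * √(1 − 0.88000) = 12.40000 * √0.12000 ≃ 12.40000 * 0.34641 ≃ 4.29549
SE_diff = √2 * SEM ≃ 6.07473
Smallest detectable difference = 1.96*6.07473 ≃ 11.90648

11.91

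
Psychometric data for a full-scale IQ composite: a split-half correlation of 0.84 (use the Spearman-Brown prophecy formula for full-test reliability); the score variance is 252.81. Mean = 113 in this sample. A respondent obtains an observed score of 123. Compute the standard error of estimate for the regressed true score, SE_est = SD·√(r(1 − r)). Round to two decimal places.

σ = 252.81^(1/2) = 15.900
Spearman-Brown: r = 2(0.84) / (1 + 0.84) = 1.680 / 1.840 ≈ 0.913
SE_est = 15.900*√(0.913*0.087) ≈ 4.480

4.48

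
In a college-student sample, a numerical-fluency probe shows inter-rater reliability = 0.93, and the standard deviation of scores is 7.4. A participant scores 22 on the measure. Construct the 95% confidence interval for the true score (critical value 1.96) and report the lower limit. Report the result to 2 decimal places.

SEM = 7.400 * √(1 − 0.930) = 7.400 * √0.070 ≃ 7.400 * 0.265 ≃ 1.958
Half-width = 1.96*1.958 ≃ 3.837
Lower bound: 22 − 3.837 = 18.163

18.16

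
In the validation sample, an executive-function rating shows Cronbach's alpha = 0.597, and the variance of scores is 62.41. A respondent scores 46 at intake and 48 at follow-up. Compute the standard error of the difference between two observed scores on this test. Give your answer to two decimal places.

7.09

SD = √62.41 = 7.900
SEM = 7.900*√(1 − 0.597) ≈ 5.015
Standard error of the difference = 5.015·√2 ≈ 7.092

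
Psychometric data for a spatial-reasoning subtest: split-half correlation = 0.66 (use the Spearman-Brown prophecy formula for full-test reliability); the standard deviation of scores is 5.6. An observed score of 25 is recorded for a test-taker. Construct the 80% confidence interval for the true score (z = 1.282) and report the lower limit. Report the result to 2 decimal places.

21.75

Full-length reliability (Spearman-Brown) = 2(0.66)/(1+0.66) ≈ 0.7952
SEM = 5.6000 * √(1 − 0.7952) = 5.6000 * √0.2048 ≈ 5.6000 * 0.4526 ≈ 2.5344
1.282 * SEM ≈ 3.2491
Lower limit = 25 − 3.2491 ≈ 21.7509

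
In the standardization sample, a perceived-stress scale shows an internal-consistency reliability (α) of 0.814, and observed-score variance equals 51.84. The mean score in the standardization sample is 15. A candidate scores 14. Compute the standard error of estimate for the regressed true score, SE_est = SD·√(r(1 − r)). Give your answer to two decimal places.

SD = √51.84 ≈ 7.2000
SE_est = 7.2000·√[r(1 − r)] ≈ 2.8016

2.80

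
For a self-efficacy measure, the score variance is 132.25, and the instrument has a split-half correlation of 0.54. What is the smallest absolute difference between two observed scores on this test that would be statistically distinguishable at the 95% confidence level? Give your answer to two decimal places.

σ = 132.25^(1/2) = 11.500
Spearman-Brown: r = 2(0.54) / (1 + 0.54) = 1.080 / 1.540 ≈ 0.701
SEM = 11.500 · √(1 − 0.701) = 11.500 · √0.299 ≈ 11.500 · 0.547 ≈ 6.285
SE_diff = SEM · √2 ≈ 6.285 · 1.414 ≈ 8.889
Smallest detectable difference = 1.96·8.889 ≈ 17.422

17.42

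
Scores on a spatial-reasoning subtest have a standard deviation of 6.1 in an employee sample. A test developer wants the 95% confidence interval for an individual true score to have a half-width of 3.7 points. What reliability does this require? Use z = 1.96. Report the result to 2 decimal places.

0.90

SEM needed = half-width / z = 3.7/1.96 ≈ 1.8878
r = 1 − (1.8878/6.1)² ≈ 1 − 0.0958 ≈ 0.9042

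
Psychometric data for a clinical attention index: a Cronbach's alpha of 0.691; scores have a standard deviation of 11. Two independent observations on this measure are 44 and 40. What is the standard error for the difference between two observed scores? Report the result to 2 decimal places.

SEM = 11.0000·√(1 − 0.6910) ≃ 6.1147
SE_diff = SEM · √2 ≃ 6.1147 · 1.4142 ≃ 8.6474

8.65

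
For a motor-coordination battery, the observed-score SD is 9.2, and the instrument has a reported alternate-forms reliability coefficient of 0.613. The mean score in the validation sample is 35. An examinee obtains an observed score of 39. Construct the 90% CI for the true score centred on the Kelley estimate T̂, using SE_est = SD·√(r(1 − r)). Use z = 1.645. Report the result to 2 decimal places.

T̂ = r·X + (1 − r)·M = 0.613·39 + 0.387·35 = 23.907 + 13.545 ≈ 37.452
SE_est = 9.200·√(0.613·0.387) ≈ 4.481
CI = 37.452 ± 1.645 · 4.481 → [30.081, 44.823]

[30.08, 44.82]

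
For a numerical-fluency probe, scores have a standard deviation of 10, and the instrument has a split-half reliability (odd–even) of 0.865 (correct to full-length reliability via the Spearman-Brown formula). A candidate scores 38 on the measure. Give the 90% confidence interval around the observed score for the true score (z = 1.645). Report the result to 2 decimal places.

[33.57, 42.43]

Full-length reliability (Spearman-Brown) = 2(0.865)/(1+0.865) ≈ 0.928
SEM = 10.000 * √(1 − 0.928) = 10.000 * √0.072 ≈ 10.000 * 0.269 ≈ 2.690
Half-width = 1.645*2.690 ≈ 4.426
Interval: (33.574, 42.426)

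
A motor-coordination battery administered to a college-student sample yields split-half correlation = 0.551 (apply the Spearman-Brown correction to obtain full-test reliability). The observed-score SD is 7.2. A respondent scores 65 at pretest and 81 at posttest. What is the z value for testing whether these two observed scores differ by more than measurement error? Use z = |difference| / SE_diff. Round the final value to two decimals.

Full-length reliability (Spearman-Brown) = 2(0.551)/(1+0.551) ≈ 0.71051
SEM = 7.20000 * √(1 − 0.71051) = 7.20000 * √0.28949 ≈ 7.20000 * 0.53804 ≈ 3.87391
SE_diff = SEM * √2 ≈ 3.87391 * 1.41421 ≈ 5.47854
z = |65 − 81| / 5.47854 = 16 / 5.47854 ≈ 2.92049

2.92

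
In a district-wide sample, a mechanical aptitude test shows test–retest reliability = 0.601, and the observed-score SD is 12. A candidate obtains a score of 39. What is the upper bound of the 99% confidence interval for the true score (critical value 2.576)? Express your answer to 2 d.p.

The standard error of measurement is 12.0000·√(1 − 0.6010) ≃ 12.0000·0.6317 ≃ 7.5800.
2.576 · SEM ≃ 19.5260
Upper bound: 39 + 19.5260 = 58.5260

58.53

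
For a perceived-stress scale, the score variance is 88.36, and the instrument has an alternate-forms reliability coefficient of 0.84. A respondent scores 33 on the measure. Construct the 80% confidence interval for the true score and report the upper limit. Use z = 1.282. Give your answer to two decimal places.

SD = √88.36 = 9.400
SEM = 9.400×√(1 − 0.840) ≈ 3.760
Margin = 1.282 × 3.760 ≈ 4.820
Upper limit = 33 + 4.820 ≈ 37.820

37.82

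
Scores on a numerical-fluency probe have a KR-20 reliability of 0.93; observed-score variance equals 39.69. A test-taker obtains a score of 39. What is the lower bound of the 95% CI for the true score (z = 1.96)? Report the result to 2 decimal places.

SD = √39.69 ≃ 6.300
SEM = 6.300*√(1 − 0.930) ≃ 1.667
Margin = 1.96 * 1.667 ≃ 3.267
Lower limit = 39 − 3.267 ≃ 35.733

35.73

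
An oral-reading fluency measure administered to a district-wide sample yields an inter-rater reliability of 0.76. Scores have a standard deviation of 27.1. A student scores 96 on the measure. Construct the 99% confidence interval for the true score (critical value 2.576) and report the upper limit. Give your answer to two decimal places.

130.20

SEM = 27.1000 · √(1 − 0.7600) = 27.1000 · √0.2400 ≈ 27.1000 · 0.4899 ≈ 13.2762
Half-width = 2.576·13.2762 ≈ 34.1996
Upper bound: 96 + 34.1996 = 130.1996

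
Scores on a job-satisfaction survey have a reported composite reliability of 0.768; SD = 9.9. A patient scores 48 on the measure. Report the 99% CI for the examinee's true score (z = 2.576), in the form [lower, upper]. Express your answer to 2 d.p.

[35.72, 60.28]

SEM = 9.900*√(1 − 0.768) ≈ 4.768
Half-width = 2.576*4.768 ≈ 12.284
99% CI: 48 ± 12.284 = [35.716, 60.284]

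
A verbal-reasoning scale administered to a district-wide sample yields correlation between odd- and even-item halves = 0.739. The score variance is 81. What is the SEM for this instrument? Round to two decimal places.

3.49

SD = √81 = 9.0000
Spearman-Brown: r = 2(0.739) / (1 + 0.739) = 1.4780 / 1.7390 ≈ 0.8499
The standard error of measurement is 9.0000·√(1 − 0.8499) ≈ 9.0000·0.3874 ≈ 3.4867.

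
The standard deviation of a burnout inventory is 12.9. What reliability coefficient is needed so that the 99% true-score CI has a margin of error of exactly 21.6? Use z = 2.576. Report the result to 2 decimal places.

0.58

Required SEM = 21.6 / 2.576 ≃ 8.385
r = 1 − (8.385/12.9)² ≃ 1 − 0.423 ≃ 0.577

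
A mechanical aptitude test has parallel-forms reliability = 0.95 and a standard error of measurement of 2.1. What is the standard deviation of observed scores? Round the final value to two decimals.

SD = SEM / √(1 − r) = 2.1 / √0.0500 ≃ 2.1 / 0.2236 ≃ 9.3915

9.39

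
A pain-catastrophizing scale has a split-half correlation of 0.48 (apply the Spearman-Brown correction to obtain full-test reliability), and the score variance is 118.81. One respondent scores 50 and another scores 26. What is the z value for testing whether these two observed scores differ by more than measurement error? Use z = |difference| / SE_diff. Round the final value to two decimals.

SD = √118.81 ≈ 10.9000
Full-length reliability (Spearman-Brown) = 2(0.48)/(1+0.48) ≈ 0.6486
SEM = 10.9000×√(1 − 0.6486) ≈ 6.4610
Standard error of the difference = 6.4610·√2 ≈ 9.1372
z = 24 / 9.1372 ≈ 2.6266

2.63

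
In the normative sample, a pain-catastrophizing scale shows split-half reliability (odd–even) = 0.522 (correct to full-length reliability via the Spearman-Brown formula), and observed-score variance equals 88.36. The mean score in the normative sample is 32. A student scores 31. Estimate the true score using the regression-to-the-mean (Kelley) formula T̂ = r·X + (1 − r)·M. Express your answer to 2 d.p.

31.31

r_full = 2·0.522 / (1 + 0.522) ≈ 0.686
T̂ = r·X + (1 − r)·M = 0.686·31 + 0.314·32 ≈ 21.264 + 10.050 ≈ 31.314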